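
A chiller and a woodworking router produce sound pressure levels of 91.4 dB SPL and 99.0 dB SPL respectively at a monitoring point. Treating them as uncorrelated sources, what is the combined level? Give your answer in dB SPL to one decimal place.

99.7 dB SPL

Incoherent sources combine by intensity addition: L_total = 10·log₁₀(Σ 10^(L_i/10)).
Σ 10^(L/10) = 10^(91.4/10) + 10^(99.0/10) = 9.324e+09.
L_total = 10·log₁₀(9.324e+09) = 99.70 dB SPL.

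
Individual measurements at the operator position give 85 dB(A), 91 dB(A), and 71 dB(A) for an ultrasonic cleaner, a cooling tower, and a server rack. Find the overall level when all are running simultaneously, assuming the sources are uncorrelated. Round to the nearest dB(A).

Incoherent sources combine by intensity addition: L_total = 10·log₁₀(Σ 10^(L_i/10)).
Σ 10^(L/10) = 10^(85/10) + 10^(91/10) + 10^(71/10) = 1.588e+09.
L_total = 10·log₁₀(1.588e+09) = 92.01 dB(A).

92 dB(A)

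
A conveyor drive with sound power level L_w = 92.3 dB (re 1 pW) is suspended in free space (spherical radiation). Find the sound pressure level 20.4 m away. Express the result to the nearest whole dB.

Free-field spherical radiation: L_p = L_w − 10·log₁₀(4π·r²), r = 20.4 m.
4π·r² = 5230 m², 10·log₁₀ of that is 37.185 dB.
L_p = 92.3 − 37.185 = 55.12 dB.

55 dB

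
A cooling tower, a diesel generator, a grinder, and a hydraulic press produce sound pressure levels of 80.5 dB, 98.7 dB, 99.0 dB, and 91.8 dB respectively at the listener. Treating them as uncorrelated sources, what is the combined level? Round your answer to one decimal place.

For uncorrelated sources the intensities add, so convert each level to linear form, sum, and take 10·log₁₀ of the total.
Σ 10^(L/10) = 10^(80.5/10) + 10^(98.7/10) + 10^(99.0/10) + 10^(91.8/10) = 1.698e+10.
L_total = 10·log₁₀(1.698e+10) = 102.30 dB.

102.3 dB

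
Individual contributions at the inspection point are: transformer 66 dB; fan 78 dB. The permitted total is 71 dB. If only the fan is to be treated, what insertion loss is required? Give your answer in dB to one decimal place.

8.7 dB

Everything except the fan sums to 10^(66/10) = 3.981e+06 in linear terms, 66.00 dB.
The limit corresponds to 10^(71/10) = 1.259e+07; subtracting the fixed part leaves 8.608e+06 for the fan, i.e. 69.35 dB.
Required insertion loss = 78 − 69.35 = 8.65 dB.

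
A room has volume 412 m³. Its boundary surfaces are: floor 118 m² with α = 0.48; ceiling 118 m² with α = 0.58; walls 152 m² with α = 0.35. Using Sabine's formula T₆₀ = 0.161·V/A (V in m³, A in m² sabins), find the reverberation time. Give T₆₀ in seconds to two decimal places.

0.37 s

A = Σ Sᵢαᵢ = 118·0.48 + 118·0.58 + 152·0.35 = 178.28 m².
T₆₀ = 0.161 × 412 / 178.28 = 0.372 s.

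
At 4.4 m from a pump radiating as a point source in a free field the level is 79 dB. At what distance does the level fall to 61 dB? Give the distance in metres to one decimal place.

35.0 m

Point-source spreading drops the level by 20·log₁₀(r₂/r₁); inverting, r₂/r₁ = 10^(ΔL/20).
r₂ = 4.4·10^((79−61)/20) = 4.4·10^(18.0/20) = 34.95 m.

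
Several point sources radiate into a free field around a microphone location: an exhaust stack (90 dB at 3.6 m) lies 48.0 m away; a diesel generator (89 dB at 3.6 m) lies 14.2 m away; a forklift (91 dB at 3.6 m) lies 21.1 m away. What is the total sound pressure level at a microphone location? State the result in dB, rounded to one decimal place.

79.7 dB

First find each source's level at the receiver (point-source: −20·log₁₀(r/r_ref)), then combine on an intensity basis.
exhaust stack: 90 − 20·log₁₀(48.0/3.6) = 90 − 22.50 = 67.50 dB.
diesel generator: 89 − 20·log₁₀(14.2/3.6) = 89 − 11.92 = 77.08 dB.
forklift: 91 − 20·log₁₀(21.1/3.6) = 91 − 15.36 = 75.64 dB.
Σ 10^(L/10) = 9.333e+07 → L_total = 10·log₁₀(9.333e+07) = 79.70 dB.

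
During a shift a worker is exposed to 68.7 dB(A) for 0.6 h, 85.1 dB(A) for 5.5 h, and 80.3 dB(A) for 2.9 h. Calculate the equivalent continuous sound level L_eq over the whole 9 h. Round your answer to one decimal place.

Weight each interval's intensity by its duration and average over T = 9 h:
Σ tᵢ·10^(Lᵢ/10) = 0.6·10^(68.7/10) + 5.5·10^(85.1/10) + 2.9·10^(80.3/10) = 2.095e+09.
L_eq = 10·log₁₀(2.095e+09/9) = 83.67 dB(A).

83.7 dB(A)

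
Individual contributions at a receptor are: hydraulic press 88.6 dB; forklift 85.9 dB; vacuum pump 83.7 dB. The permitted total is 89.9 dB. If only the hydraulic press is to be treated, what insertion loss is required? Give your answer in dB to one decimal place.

Everything except the hydraulic press sums to 10^(85.9/10) + 10^(83.7/10) = 6.235e+08 in linear terms, 87.95 dB.
To meet 89.9 dB overall, the treated hydraulic press may contribute at most 10^(89.9/10) − 6.235e+08 = 3.538e+08, i.e. 85.49 dB.
Required insertion loss = 88.6 − 85.49 = 3.11 dB.

3.1 dB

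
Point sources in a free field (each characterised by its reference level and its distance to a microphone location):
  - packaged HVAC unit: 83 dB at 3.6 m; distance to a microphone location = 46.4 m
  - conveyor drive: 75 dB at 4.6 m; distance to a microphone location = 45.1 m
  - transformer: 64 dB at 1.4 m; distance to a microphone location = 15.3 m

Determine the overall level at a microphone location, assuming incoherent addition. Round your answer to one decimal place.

Propagate each source to the receiver with L = L_ref − 20·log₁₀(r/r_ref), then add intensities.
packaged HVAC unit: 83 − 20·log₁₀(46.4/3.6) = 83 − 22.20 = 60.80 dB.
conveyor drive: 75 − 20·log₁₀(45.1/4.6) = 75 − 19.83 = 55.17 dB.
transformer: 64 − 20·log₁₀(15.3/1.4) = 64 − 20.77 = 43.23 dB.
Σ 10^(L/10) = 1.551e+06 → L_total = 10·log₁₀(1.551e+06) = 61.91 dB.

61.9 dB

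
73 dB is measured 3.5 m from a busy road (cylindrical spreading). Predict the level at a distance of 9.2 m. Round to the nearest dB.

69 dB

Line-source attenuation: ΔL = 10·log₁₀(r₂/r₁) = 10·log₁₀(9.2/3.5) = 4.197 dB.
L₂ = 73 − 10·log₁₀(9.2/3.5) = 73 − 4.197 = 68.80 dB.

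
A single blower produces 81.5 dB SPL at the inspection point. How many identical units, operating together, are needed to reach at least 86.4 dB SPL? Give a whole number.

Need L₁ + 10·log₁₀ N ≥ 86.4, i.e. log₁₀ N ≥ 0.49.
N ≥ 10^(4.9/10) = 3.090, so N = 4.

4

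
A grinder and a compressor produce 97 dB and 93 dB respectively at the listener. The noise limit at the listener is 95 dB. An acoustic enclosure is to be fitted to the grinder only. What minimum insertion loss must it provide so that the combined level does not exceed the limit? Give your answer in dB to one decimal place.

6.3 dB

Fixed contribution from the other source: Σ 10^(L/10) = 10^(93/10) = 1.995e+09 (93.00 dB).
The limit corresponds to 10^(95/10) = 3.162e+09; subtracting the fixed part leaves 1.167e+09 for the grinder, i.e. 90.67 dB.
Required insertion loss = 97 − 90.67 = 6.33 dB.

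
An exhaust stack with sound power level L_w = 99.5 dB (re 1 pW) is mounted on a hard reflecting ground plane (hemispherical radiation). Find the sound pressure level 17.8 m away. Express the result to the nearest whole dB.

L_p = L_w − 10·log₁₀(2π·r²) with r = 17.8 m.
2π·r² = 1991 m², 10·log₁₀ of that is 32.990 dB.
L_p = 99.5 − 32.990 = 66.51 dB.

67 dB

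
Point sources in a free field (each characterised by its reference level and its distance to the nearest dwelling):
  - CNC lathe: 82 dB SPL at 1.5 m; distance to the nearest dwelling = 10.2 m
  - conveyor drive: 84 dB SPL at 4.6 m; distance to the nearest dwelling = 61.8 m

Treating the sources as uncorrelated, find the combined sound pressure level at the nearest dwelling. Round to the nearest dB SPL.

First find each source's level at the receiver (point-source: −20·log₁₀(r/r_ref)), then combine on an intensity basis.
CNC lathe: 82 − 20·log₁₀(10.2/1.5) = 82 − 16.65 = 65.35 dB SPL.
conveyor drive: 84 − 20·log₁₀(61.8/4.6) = 84 − 22.56 = 61.44 dB SPL.
Σ 10^(L/10) = 4.819e+06 → L_total = 10·log₁₀(4.819e+06) = 66.83 dB SPL.

67 dB SPL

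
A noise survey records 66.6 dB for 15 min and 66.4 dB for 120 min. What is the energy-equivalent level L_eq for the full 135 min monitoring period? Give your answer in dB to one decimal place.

66.4 dB

Weight each interval's intensity by its duration and average over T = 135 min:
Σ tᵢ·10^(Lᵢ/10) = 15·10^(66.6/10) + 120·10^(66.4/10) = 5.924e+08.
L_eq = 10·log₁₀(5.924e+08/135) = 66.42 dB.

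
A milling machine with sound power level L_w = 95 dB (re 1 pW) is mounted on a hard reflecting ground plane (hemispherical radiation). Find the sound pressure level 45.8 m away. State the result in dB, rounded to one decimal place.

53.8 dB

L_p = L_w − 10·log₁₀(2π·r²) with r = 45.8 m.
2π·r² = 1.318e+04 m², 10·log₁₀ of that is 41.199 dB.
L_p = 95 − 41.199 = 53.80 dB.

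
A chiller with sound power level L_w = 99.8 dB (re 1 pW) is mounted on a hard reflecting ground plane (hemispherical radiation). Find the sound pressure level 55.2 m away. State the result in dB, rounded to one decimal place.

L_p = L_w − 10·log₁₀(2π·r²) with r = 55.2 m.
2π·r² = 1.915e+04 m², 10·log₁₀ of that is 42.821 dB.
L_p = 99.8 − 42.821 = 56.98 dB.

57.0 dB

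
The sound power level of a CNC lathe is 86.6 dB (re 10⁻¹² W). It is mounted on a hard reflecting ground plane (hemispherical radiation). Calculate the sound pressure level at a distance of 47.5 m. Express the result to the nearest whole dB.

45 dB

The power spreads over a hemisphere of area 2π·r², so L_p = L_w − 10·log₁₀(2π·r²).
2π·r² = 1.418e+04 m², 10·log₁₀ of that is 41.516 dB.
L_p = 86.6 − 41.516 = 45.08 dB.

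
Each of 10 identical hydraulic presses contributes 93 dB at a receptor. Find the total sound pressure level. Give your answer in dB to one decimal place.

103.0 dB

L_total = L₁ + 10·log₁₀ N for N identical incoherent sources.
L_total = 93 + 10·log₁₀(10) = 93 + 10.000 = 103.00 dB.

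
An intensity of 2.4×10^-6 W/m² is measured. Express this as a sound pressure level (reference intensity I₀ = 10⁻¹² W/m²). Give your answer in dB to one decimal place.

63.8 dB

Dividing by I₀ shifts the exponent by 12: I/I₀ = 2.4×10^6.
L = 10·(0.3802 + 6) = 63.80 dB.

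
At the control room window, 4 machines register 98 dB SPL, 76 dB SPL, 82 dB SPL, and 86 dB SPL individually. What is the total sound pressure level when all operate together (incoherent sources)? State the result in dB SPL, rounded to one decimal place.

98.4 dB SPL

Incoherent sources combine by intensity addition: L_total = 10·log₁₀(Σ 10^(L_i/10)).
Σ 10^(L/10) = 10^(98/10) + 10^(76/10) + 10^(82/10) + 10^(86/10) = 6.906e+09.
L_total = 10·log₁₀(6.906e+09) = 98.39 dB SPL.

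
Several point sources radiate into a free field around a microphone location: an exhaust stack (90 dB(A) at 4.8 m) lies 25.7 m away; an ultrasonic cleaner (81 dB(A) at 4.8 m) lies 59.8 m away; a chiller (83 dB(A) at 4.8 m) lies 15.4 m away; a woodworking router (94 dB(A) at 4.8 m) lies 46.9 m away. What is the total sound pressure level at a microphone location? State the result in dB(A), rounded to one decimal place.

First find each source's level at the receiver (point-source: −20·log₁₀(r/r_ref)), then combine on an intensity basis.
exhaust stack: 90 − 20·log₁₀(25.7/4.8) = 90 − 14.57 = 75.43 dB(A).
ultrasonic cleaner: 81 − 20·log₁₀(59.8/4.8) = 81 − 21.91 = 59.09 dB(A).
chiller: 83 − 20·log₁₀(15.4/4.8) = 83 − 10.13 = 72.87 dB(A).
woodworking router: 94 − 20·log₁₀(46.9/4.8) = 94 − 19.80 = 74.20 dB(A).
Σ 10^(L/10) = 8.139e+07 → L_total = 10·log₁₀(8.139e+07) = 79.11 dB(A).

79.1 dB(A)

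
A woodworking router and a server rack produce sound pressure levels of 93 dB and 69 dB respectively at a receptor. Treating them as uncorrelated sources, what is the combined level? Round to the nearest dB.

Incoherent sources combine by intensity addition: L_total = 10·log₁₀(Σ 10^(L_i/10)).
Σ 10^(L/10) = 10^(93/10) + 10^(69/10) = 2.003e+09.
L_total = 10·log₁₀(2.003e+09) = 93.02 dB.

93 dB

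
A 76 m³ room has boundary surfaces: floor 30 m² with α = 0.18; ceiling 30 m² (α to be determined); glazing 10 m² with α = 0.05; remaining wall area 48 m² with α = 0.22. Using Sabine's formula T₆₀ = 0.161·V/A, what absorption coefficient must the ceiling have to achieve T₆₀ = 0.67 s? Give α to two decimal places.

Required total absorption A = 0.161·76/0.67 = 18.26 m².
Absorption from the other surfaces = 30·0.18 + 10·0.05 + 48·0.22 = 16.46 m², so the ceiling must supply 1.80 m² over 30 m².
α = 1.80/30 = 0.060.

0.06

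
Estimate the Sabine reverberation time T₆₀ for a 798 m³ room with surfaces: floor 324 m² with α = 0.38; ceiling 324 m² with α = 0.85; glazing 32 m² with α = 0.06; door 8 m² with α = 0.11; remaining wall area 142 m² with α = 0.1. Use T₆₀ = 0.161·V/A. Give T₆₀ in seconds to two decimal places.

0.31 s

Total absorption A = 324·0.38 + 324·0.85 + 32·0.06 + 8·0.11 + 142·0.1 = 415.52 m² sabins.
T₆₀ = 0.161 × 798 / 415.52 = 0.309 s.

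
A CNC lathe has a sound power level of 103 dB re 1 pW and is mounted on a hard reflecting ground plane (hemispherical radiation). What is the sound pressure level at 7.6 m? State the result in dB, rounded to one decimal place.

L_p = L_w − 10·log₁₀(2π·r²) with r = 7.6 m.
2π·r² = 362.9 m², 10·log₁₀ of that is 25.598 dB.
L_p = 103 − 25.598 = 77.40 dB.

77.4 dB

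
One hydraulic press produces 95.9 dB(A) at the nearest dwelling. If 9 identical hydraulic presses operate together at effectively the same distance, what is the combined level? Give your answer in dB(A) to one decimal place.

105.4 dB(A)

L_total = L₁ + 10·log₁₀ N for N identical incoherent sources.
L_total = 95.9 + 10·log₁₀(9) = 95.9 + 9.542 = 105.44 dB(A).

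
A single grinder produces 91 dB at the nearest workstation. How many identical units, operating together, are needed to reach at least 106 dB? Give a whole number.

Need L₁ + 10·log₁₀ N ≥ 106, i.e. log₁₀ N ≥ 1.50.
N ≥ 10^(15.0/10) = 31.623, so N = 32.

32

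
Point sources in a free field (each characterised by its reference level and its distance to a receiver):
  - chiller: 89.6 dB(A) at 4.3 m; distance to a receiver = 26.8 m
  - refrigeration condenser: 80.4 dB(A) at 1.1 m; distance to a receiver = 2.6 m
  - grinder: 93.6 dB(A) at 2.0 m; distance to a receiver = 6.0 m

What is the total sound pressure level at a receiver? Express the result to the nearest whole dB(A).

Apply inverse-square spreading to bring every level to the receiver, then sum 10^(L/10).
chiller: 89.6 − 20·log₁₀(26.8/4.3) = 89.6 − 15.89 = 73.71 dB(A).
refrigeration condenser: 80.4 − 20·log₁₀(2.6/1.1) = 80.4 − 7.47 = 72.93 dB(A).
grinder: 93.6 − 20·log₁₀(6.0/2.0) = 93.6 − 9.54 = 84.06 dB(A).
Σ 10^(L/10) = 2.976e+08 → L_total = 10·log₁₀(2.976e+08) = 84.74 dB(A).

85 dB(A)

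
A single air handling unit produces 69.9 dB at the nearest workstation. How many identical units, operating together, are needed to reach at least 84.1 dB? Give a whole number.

N identical sources give L₁ + 10·log₁₀ N, so require 10·log₁₀ N ≥ 84.1 − 69.9 = 14.2 dB.
N ≥ 10^(14.2/10) = 26.303, so N = 27.

27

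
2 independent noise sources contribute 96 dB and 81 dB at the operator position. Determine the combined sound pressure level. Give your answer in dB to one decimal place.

96.1 dB

Incoherent sources combine by intensity addition: L_total = 10·log₁₀(Σ 10^(L_i/10)).
Σ 10^(L/10) = 10^(96/10) + 10^(81/10) = 4.107e+09.
L_total = 10·log₁₀(4.107e+09) = 96.14 dB.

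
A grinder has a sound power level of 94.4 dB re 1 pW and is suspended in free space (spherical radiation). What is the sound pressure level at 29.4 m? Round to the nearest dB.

L_p = L_w − 10·log₁₀(4π·r²) with r = 29.4 m.
4π·r² = 1.086e+04 m², 10·log₁₀ of that is 40.359 dB.
L_p = 94.4 − 40.359 = 54.04 dB.

54 dB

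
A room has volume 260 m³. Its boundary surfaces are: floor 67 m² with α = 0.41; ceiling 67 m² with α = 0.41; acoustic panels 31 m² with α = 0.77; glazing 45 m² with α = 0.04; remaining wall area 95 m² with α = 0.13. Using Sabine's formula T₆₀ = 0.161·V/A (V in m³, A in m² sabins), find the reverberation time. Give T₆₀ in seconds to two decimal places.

Summing Sᵢαᵢ: 67·0.41 + 67·0.41 + 31·0.77 + 45·0.04 + 95·0.13 = 92.96 m².
T₆₀ = 0.161 × 260 / 92.96 = 0.450 s.

0.45 s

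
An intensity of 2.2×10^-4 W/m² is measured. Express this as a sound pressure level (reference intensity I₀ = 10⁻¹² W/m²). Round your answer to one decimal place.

83.4 dB

I/I₀ = 2.2×10^-4/10⁻¹² = 2.2×10^8, and L = 10·log₁₀(I/I₀).
L = 10·(0.3424 + 8) = 83.42 dB.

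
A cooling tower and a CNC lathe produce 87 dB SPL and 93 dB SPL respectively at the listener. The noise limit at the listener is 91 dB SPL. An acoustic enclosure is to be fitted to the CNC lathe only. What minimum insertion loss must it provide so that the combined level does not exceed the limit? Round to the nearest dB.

4 dB

Fixed contribution from the other source: Σ 10^(L/10) = 10^(87/10) = 5.012e+08 (87.00 dB SPL).
The limit corresponds to 10^(91/10) = 1.259e+09; subtracting the fixed part leaves 7.577e+08 for the CNC lathe, i.e. 88.80 dB SPL.
Required insertion loss = 93 − 88.80 = 4.20 dB.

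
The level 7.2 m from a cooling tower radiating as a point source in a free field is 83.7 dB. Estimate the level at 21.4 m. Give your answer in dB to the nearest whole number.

74 dB

For a point source, L₂ = L₁ − 20·log₁₀(r₂/r₁).
L₂ = 83.7 − 20·log₁₀(21.4/7.2) = 83.7 − 9.462 = 74.24 dB.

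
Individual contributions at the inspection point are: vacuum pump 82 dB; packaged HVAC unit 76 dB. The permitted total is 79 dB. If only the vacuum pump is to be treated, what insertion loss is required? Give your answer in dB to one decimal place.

6.0 dB

Everything except the vacuum pump sums to 10^(76/10) = 3.981e+07 in linear terms, 76.00 dB.
The limit corresponds to 10^(79/10) = 7.943e+07; subtracting the fixed part leaves 3.962e+07 for the vacuum pump, i.e. 75.98 dB.
So the vacuum pump must be reduced from 82 to 75.98 dB: IL = 6.02 dB.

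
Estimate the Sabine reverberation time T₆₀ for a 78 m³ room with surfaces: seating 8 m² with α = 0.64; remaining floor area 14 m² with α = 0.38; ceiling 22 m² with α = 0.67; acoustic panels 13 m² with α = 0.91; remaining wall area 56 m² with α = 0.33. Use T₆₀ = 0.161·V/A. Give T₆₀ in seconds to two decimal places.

Total absorption A = 8·0.64 + 14·0.38 + 22·0.67 + 13·0.91 + 56·0.33 = 55.49 m² sabins.
T₆₀ = 0.161·V/A = 0.161·78/55.49 = 0.226 s.

0.23 s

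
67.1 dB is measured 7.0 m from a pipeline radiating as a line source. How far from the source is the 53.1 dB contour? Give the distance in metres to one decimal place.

For a line source L₁ − L₂ = 10·log₁₀(r₂/r₁), so r₂ = r₁·10^((L₁−L₂)/10).
r₂ = 7.0·10^((67.1−53.1)/10) = 7.0·10^(14.0/10) = 175.83 m.

175.8 m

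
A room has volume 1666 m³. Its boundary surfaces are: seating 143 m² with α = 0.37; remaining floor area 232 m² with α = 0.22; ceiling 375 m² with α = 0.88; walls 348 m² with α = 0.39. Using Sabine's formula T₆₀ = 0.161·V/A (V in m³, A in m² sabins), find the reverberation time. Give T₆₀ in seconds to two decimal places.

0.47 s

Summing Sᵢαᵢ: 143·0.37 + 232·0.22 + 375·0.88 + 348·0.39 = 569.67 m².
T₆₀ = 0.161 × 1666 / 569.67 = 0.471 s.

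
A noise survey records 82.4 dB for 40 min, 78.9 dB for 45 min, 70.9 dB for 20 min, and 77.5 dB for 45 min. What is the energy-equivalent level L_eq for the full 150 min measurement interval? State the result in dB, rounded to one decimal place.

Weight each interval's intensity by its duration and average over T = 150 min:
Σ tᵢ·10^(Lᵢ/10) = 40·10^(82.4/10) + 45·10^(78.9/10) + 20·10^(70.9/10) + 45·10^(77.5/10) = 1.322e+10.
L_eq = 10·log₁₀(1.322e+10/150) = 79.45 dB.

79.5 dB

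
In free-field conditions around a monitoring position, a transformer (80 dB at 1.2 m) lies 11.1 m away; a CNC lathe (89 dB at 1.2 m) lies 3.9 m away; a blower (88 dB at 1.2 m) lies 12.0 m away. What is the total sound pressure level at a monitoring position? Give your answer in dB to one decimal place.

79.2 dB

Apply inverse-square spreading to bring every level to the receiver, then sum 10^(L/10).
transformer: 80 − 20·log₁₀(11.1/1.2) = 80 − 19.32 = 60.68 dB.
CNC lathe: 89 − 20·log₁₀(3.9/1.2) = 89 − 10.24 = 78.76 dB.
blower: 88 − 20·log₁₀(12.0/1.2) = 88 − 20.00 = 68.00 dB.
Σ 10^(L/10) = 8.268e+07 → L_total = 10·log₁₀(8.268e+07) = 79.17 dB.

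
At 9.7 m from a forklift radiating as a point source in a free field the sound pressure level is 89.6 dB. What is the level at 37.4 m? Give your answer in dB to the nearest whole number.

78 dB

For a point source, L₂ = L₁ − 20·log₁₀(r₂/r₁).
L₂ = 89.6 − 20·log₁₀(37.4/9.7) = 89.6 − 11.722 = 77.88 dB.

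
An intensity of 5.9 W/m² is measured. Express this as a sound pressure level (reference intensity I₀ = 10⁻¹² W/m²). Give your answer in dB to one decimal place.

L = 10·log₁₀(I/I₀) = 10·log₁₀(5.9/10⁻¹²) = 10·log₁₀(5.9×10^12).
L = 10·(0.7709 + 12) = 127.71 dB.

127.7 dB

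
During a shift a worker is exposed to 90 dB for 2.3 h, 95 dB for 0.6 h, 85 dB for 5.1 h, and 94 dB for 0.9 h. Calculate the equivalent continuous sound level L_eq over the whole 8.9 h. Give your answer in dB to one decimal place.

L_eq = 10·log₁₀[(1/T)·Σ tᵢ·10^(Lᵢ/10)] with T = 8.9 h.
Σ tᵢ·10^(Lᵢ/10) = 2.3·10^(90/10) + 0.6·10^(95/10) + 5.1·10^(85/10) + 0.9·10^(94/10) = 8.071e+09.
L_eq = 10·log₁₀(8.071e+09/8.9) = 89.58 dB.

89.6 dB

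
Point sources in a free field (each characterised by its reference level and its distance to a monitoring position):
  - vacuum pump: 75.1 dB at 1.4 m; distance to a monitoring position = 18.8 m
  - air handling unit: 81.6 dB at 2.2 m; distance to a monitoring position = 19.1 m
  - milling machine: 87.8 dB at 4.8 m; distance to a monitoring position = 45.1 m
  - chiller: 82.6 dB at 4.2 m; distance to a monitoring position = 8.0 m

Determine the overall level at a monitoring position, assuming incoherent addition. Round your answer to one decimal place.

Propagate each source to the receiver with L = L_ref − 20·log₁₀(r/r_ref), then add intensities.
vacuum pump: 75.1 − 20·log₁₀(18.8/1.4) = 75.1 − 22.56 = 52.54 dB.
air handling unit: 81.6 − 20·log₁₀(19.1/2.2) = 81.6 − 18.77 = 62.83 dB.
milling machine: 87.8 − 20·log₁₀(45.1/4.8) = 87.8 − 19.46 = 68.34 dB.
chiller: 82.6 − 20·log₁₀(8.0/4.2) = 82.6 − 5.60 = 77.00 dB.
Σ 10^(L/10) = 5.908e+07 → L_total = 10·log₁₀(5.908e+07) = 77.71 dB.

77.7 dB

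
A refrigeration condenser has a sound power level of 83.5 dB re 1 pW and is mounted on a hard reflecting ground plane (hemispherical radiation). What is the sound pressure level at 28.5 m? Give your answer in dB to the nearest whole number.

Free-field hemispherical radiation: L_p = L_w − 10·log₁₀(2π·r²), r = 28.5 m.
2π·r² = 5104 m², 10·log₁₀ of that is 37.079 dB.
L_p = 83.5 − 37.079 = 46.42 dB.

46 dB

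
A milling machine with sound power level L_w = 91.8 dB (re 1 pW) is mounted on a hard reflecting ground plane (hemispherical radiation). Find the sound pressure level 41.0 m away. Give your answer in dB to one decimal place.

51.6 dB

Free-field hemispherical radiation: L_p = L_w − 10·log₁₀(2π·r²), r = 41.0 m.
2π·r² = 1.056e+04 m², 10·log₁₀ of that is 40.237 dB.
L_p = 91.8 − 40.237 = 51.56 dB.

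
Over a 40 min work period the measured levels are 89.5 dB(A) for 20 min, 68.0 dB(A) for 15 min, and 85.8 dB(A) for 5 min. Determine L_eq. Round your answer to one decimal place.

87.0 dB(A)

Weight each interval's intensity by its duration and average over T = 40 min:
Σ tᵢ·10^(Lᵢ/10) = 20·10^(89.5/10) + 15·10^(68.0/10) + 5·10^(85.8/10) = 1.982e+10.
L_eq = 10·log₁₀(1.982e+10/40) = 86.95 dB(A).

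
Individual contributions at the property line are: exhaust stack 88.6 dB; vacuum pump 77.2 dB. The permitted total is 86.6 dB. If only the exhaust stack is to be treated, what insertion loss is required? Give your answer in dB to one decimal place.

2.5 dB

Everything except the exhaust stack sums to 10^(77.2/10) = 5.248e+07 in linear terms, 77.20 dB.
The limit corresponds to 10^(86.6/10) = 4.571e+08; subtracting the fixed part leaves 4.046e+08 for the exhaust stack, i.e. 86.07 dB.
Required insertion loss = 88.6 − 86.07 = 2.53 dB.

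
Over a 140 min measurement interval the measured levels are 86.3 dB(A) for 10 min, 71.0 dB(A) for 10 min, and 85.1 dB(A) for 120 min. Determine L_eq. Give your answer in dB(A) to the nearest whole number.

85 dB(A)

Weight each interval's intensity by its duration and average over T = 140 min:
Σ tᵢ·10^(Lᵢ/10) = 10·10^(86.3/10) + 10·10^(71.0/10) + 120·10^(85.1/10) = 4.322e+10.
L_eq = 10·log₁₀(4.322e+10/140) = 84.90 dB(A).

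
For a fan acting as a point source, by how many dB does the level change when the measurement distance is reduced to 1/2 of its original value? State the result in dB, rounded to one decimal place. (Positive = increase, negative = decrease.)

With spherical spreading the level changes by −20·log₁₀(r₂/r₁).
ΔL = −20·log₁₀(0.5) = +6.02 dB.

+6.0 dB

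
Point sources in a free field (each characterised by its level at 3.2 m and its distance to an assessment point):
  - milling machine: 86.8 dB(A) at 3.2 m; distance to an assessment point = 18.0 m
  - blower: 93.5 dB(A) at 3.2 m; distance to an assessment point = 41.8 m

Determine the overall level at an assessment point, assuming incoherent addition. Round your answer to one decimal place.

74.5 dB(A)

First find each source's level at the receiver (point-source: −20·log₁₀(r/r_ref)), then combine on an intensity basis.
milling machine: 86.8 − 20·log₁₀(18.0/3.2) = 86.8 − 15.00 = 71.80 dB(A).
blower: 93.5 − 20·log₁₀(41.8/3.2) = 93.5 − 22.32 = 71.18 dB(A).
Σ 10^(L/10) = 2.825e+07 → L_total = 10·log₁₀(2.825e+07) = 74.51 dB(A).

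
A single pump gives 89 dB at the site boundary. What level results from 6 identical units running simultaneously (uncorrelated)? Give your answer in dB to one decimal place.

96.8 dB

With 6 equal, uncorrelated contributions the intensity is 6× that of one unit, giving a rise of 10·log₁₀ 6.
L_total = 89 + 10·log₁₀(6) = 89 + 7.782 = 96.78 dB.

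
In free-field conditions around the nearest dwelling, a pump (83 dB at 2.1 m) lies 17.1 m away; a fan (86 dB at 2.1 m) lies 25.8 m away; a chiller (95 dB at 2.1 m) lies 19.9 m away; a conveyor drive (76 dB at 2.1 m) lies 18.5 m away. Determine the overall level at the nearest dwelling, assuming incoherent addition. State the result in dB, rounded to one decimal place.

76.2 dB

First find each source's level at the receiver (point-source: −20·log₁₀(r/r_ref)), then combine on an intensity basis.
pump: 83 − 20·log₁₀(17.1/2.1) = 83 − 18.22 = 64.78 dB.
fan: 86 − 20·log₁₀(25.8/2.1) = 86 − 21.79 = 64.21 dB.
chiller: 95 − 20·log₁₀(19.9/2.1) = 95 − 19.53 = 75.47 dB.
conveyor drive: 76 − 20·log₁₀(18.5/2.1) = 76 − 18.90 = 57.10 dB.
Σ 10^(L/10) = 4.138e+07 → L_total = 10·log₁₀(4.138e+07) = 76.17 dB.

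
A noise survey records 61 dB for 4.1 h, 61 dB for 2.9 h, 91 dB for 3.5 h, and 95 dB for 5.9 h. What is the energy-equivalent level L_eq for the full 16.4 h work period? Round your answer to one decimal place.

L_eq = 10·log₁₀[(1/T)·Σ tᵢ·10^(Lᵢ/10)] with T = 16.4 h.
Σ tᵢ·10^(Lᵢ/10) = 4.1·10^(61/10) + 2.9·10^(61/10) + 3.5·10^(91/10) + 5.9·10^(95/10) = 2.307e+10.
L_eq = 10·log₁₀(2.307e+10/16.4) = 91.48 dB.

91.5 dB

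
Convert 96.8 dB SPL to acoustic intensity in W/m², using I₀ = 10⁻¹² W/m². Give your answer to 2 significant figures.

I = I₀·10^(L/10) = 10⁻¹² × 10^(96.8/10) = 10^(-2.320).

0.0048 W/m²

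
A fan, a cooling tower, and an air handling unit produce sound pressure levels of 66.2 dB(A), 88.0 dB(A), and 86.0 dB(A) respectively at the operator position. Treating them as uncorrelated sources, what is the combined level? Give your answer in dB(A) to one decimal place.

For uncorrelated sources the intensities add, so convert each level to linear form, sum, and take 10·log₁₀ of the total.
Σ 10^(L/10) = 10^(66.2/10) + 10^(88.0/10) + 10^(86.0/10) = 1.033e+09.
L_total = 10·log₁₀(1.033e+09) = 90.14 dB(A).

90.1 dB(A)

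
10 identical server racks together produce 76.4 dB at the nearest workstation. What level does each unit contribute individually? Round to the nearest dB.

For N identical incoherent sources L_total = L₁ + 10·log₁₀ N, so L₁ = 76.4 − 10·log₁₀(10) = 76.4 − 10.000.

66 dB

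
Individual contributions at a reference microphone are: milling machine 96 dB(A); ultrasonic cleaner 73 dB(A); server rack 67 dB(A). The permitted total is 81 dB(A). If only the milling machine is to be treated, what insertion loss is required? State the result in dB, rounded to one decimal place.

16.0 dB

Fixed contribution from the other sources: Σ 10^(L/10) = 10^(73/10) + 10^(67/10) = 2.496e+07 (73.97 dB(A)).
The limit corresponds to 10^(81/10) = 1.259e+08; subtracting the fixed part leaves 1.009e+08 for the milling machine, i.e. 80.04 dB(A).
So the milling machine must be reduced from 96 to 80.04 dB(A): IL = 15.96 dB.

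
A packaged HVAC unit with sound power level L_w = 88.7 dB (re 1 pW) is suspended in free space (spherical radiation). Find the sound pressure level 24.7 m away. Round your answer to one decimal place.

49.9 dB

The power spreads over a sphere of area 4π·r², so L_p = L_w − 10·log₁₀(4π·r²).
4π·r² = 7667 m², 10·log₁₀ of that is 38.846 dB.
L_p = 88.7 − 38.846 = 49.85 dB.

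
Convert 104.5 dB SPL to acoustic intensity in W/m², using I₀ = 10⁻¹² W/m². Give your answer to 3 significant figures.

0.0282 W/m²

L = 10·log₁₀(I/I₀) ⇒ I = I₀·10^(L/10) = 10⁻¹² × 10^10.45.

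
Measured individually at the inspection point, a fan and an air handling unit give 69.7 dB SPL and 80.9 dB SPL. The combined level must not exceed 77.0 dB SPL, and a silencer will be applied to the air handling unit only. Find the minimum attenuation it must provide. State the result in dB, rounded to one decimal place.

Fixed contribution from the other source: Σ 10^(L/10) = 10^(69.7/10) = 9.333e+06 (69.70 dB SPL).
To meet 77.0 dB SPL overall, the treated air handling unit may contribute at most 10^(77.0/10) − 9.333e+06 = 4.079e+07, i.e. 76.11 dB SPL.
Required insertion loss = 80.9 − 76.11 = 4.79 dB.

4.8 dB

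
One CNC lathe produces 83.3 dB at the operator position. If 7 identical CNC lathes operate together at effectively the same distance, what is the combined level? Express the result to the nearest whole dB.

92 dB

L_total = L₁ + 10·log₁₀ N for N identical incoherent sources.
L_total = 83.3 + 10·log₁₀(7) = 83.3 + 8.451 = 91.75 dB.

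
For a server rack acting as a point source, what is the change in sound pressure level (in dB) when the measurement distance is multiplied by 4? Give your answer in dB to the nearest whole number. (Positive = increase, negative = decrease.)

Point-source spreading: ΔL = −20·log₁₀(r₂/r₁).
ΔL = −20·log₁₀(4) = -12.04 dB.

-12 dB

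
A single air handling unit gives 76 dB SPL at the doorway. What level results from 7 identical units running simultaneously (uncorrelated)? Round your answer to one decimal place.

84.5 dB SPL

L_total = L₁ + 10·log₁₀ N for N identical incoherent sources.
L_total = 76 + 10·log₁₀(7) = 76 + 8.451 = 84.45 dB SPL.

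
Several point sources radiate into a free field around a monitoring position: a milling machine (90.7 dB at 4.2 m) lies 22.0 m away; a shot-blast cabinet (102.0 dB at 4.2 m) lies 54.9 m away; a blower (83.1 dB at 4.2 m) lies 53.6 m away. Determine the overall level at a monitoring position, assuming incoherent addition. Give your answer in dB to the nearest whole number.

Apply inverse-square spreading to bring every level to the receiver, then sum 10^(L/10).
milling machine: 90.7 − 20·log₁₀(22.0/4.2) = 90.7 − 14.38 = 76.32 dB.
shot-blast cabinet: 102.0 − 20·log₁₀(54.9/4.2) = 102.0 − 22.33 = 79.67 dB.
blower: 83.1 − 20·log₁₀(53.6/4.2) = 83.1 − 22.12 = 60.98 dB.
Σ 10^(L/10) = 1.368e+08 → L_total = 10·log₁₀(1.368e+08) = 81.36 dB.

81 dB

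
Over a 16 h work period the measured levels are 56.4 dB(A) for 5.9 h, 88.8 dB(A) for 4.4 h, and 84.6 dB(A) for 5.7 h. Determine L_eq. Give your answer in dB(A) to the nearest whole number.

85 dB(A)

L_eq = 10·log₁₀[(1/T)·Σ tᵢ·10^(Lᵢ/10)] with T = 16 h.
Σ tᵢ·10^(Lᵢ/10) = 5.9·10^(56.4/10) + 4.4·10^(88.8/10) + 5.7·10^(84.6/10) = 4.984e+09.
L_eq = 10·log₁₀(4.984e+09/16) = 84.93 dB(A).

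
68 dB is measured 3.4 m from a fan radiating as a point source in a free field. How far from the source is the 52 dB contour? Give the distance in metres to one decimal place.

21.5 m

Point-source spreading drops the level by 20·log₁₀(r₂/r₁); inverting, r₂/r₁ = 10^(ΔL/20).
r₂ = 3.4·10^((68−52)/20) = 3.4·10^(16.0/20) = 21.45 m.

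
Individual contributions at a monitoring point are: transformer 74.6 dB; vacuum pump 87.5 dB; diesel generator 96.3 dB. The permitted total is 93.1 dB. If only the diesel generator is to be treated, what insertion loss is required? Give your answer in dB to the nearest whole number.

5 dB

The untreated sources together contribute 10^(74.6/10) + 10^(87.5/10) = 5.912e+08, i.e. 87.72 dB.
The limit corresponds to 10^(93.1/10) = 2.042e+09; subtracting the fixed part leaves 1.451e+09 for the diesel generator, i.e. 91.62 dB.
Required insertion loss = 96.3 − 91.62 = 4.68 dB.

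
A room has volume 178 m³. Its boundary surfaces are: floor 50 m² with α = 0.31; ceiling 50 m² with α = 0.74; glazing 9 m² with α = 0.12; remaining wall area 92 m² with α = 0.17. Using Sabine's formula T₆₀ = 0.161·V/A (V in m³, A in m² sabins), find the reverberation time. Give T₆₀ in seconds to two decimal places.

0.41 s

A = Σ Sᵢαᵢ = 50·0.31 + 50·0.74 + 9·0.12 + 92·0.17 = 69.22 m².
T₆₀ = 0.161 × 178 / 69.22 = 0.414 s.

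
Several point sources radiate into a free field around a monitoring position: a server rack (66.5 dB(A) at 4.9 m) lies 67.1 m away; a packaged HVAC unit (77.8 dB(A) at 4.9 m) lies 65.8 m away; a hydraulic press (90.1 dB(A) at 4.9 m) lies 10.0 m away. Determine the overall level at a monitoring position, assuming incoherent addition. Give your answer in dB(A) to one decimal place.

Propagate each source to the receiver with L = L_ref − 20·log₁₀(r/r_ref), then add intensities.
server rack: 66.5 − 20·log₁₀(67.1/4.9) = 66.5 − 22.73 = 43.77 dB(A).
packaged HVAC unit: 77.8 − 20·log₁₀(65.8/4.9) = 77.8 − 22.56 = 55.24 dB(A).
hydraulic press: 90.1 − 20·log₁₀(10.0/4.9) = 90.1 − 6.20 = 83.90 dB(A).
Σ 10^(L/10) = 2.461e+08 → L_total = 10·log₁₀(2.461e+08) = 83.91 dB(A).

83.9 dB(A)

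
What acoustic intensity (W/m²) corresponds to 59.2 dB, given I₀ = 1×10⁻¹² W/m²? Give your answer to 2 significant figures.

8.3e-07 W/m²

I/I₀ = 10^(59.2/10) = 8.318e+05, so I = 8.318e+05 × 10⁻¹² W/m².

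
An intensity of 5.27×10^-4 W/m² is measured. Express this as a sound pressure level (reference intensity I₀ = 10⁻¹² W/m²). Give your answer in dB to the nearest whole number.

Dividing by I₀ shifts the exponent by 12: I/I₀ = 5.27×10^8.
L = 10·(0.7218 + 8) = 87.22 dB.

87 dB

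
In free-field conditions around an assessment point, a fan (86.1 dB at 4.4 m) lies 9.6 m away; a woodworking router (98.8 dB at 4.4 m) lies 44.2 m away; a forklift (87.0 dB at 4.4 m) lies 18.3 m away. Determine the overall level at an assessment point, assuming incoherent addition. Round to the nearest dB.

First find each source's level at the receiver (point-source: −20·log₁₀(r/r_ref)), then combine on an intensity basis.
fan: 86.1 − 20·log₁₀(9.6/4.4) = 86.1 − 6.78 = 79.32 dB.
woodworking router: 98.8 − 20·log₁₀(44.2/4.4) = 98.8 − 20.04 = 78.76 dB.
forklift: 87.0 − 20·log₁₀(18.3/4.4) = 87.0 − 12.38 = 74.62 dB.
Σ 10^(L/10) = 1.897e+08 → L_total = 10·log₁₀(1.897e+08) = 82.78 dB.

83 dB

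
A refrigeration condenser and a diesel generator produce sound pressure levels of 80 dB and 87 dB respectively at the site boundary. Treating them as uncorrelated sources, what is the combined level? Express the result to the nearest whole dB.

Incoherent sources combine by intensity addition: L_total = 10·log₁₀(Σ 10^(L_i/10)).
Σ 10^(L/10) = 10^(80/10) + 10^(87/10) = 6.012e+08.
L_total = 10·log₁₀(6.012e+08) = 87.79 dB.

88 dB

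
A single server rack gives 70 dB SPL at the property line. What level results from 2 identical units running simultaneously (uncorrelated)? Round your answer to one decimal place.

73.0 dB SPL

L_total = L₁ + 10·log₁₀ N for N identical incoherent sources.
L_total = 70 + 10·log₁₀(2) = 70 + 3.010 = 73.01 dB SPL.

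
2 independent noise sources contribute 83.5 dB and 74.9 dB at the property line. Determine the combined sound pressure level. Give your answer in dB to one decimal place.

Incoherent sources combine by intensity addition: L_total = 10·log₁₀(Σ 10^(L_i/10)).
Σ 10^(L/10) = 10^(83.5/10) + 10^(74.9/10) = 2.548e+08.
L_total = 10·log₁₀(2.548e+08) = 84.06 dB.

84.1 dB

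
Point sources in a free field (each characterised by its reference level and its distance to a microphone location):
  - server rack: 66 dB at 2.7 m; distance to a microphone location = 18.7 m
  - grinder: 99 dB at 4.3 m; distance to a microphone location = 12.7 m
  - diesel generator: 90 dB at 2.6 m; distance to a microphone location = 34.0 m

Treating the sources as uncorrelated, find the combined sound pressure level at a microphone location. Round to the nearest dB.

90 dB

First find each source's level at the receiver (point-source: −20·log₁₀(r/r_ref)), then combine on an intensity basis.
server rack: 66 − 20·log₁₀(18.7/2.7) = 66 − 16.81 = 49.19 dB.
grinder: 99 − 20·log₁₀(12.7/4.3) = 99 − 9.41 = 89.59 dB.
diesel generator: 90 − 20·log₁₀(34.0/2.6) = 90 − 22.33 = 67.67 dB.
Σ 10^(L/10) = 9.165e+08 → L_total = 10·log₁₀(9.165e+08) = 89.62 dB.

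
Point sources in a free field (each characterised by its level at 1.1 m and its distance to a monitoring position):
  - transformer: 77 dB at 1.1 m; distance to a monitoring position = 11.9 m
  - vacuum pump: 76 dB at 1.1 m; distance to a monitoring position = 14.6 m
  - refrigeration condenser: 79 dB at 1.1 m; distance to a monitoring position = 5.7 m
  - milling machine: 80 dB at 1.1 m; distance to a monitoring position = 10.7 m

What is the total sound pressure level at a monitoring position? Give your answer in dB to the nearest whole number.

First find each source's level at the receiver (point-source: −20·log₁₀(r/r_ref)), then combine on an intensity basis.
transformer: 77 − 20·log₁₀(11.9/1.1) = 77 − 20.68 = 56.32 dB.
vacuum pump: 76 − 20·log₁₀(14.6/1.1) = 76 − 22.46 = 53.54 dB.
refrigeration condenser: 79 − 20·log₁₀(5.7/1.1) = 79 − 14.29 = 64.71 dB.
milling machine: 80 − 20·log₁₀(10.7/1.1) = 80 − 19.76 = 60.24 dB.
Σ 10^(L/10) = 4.669e+06 → L_total = 10·log₁₀(4.669e+06) = 66.69 dB.

67 dB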